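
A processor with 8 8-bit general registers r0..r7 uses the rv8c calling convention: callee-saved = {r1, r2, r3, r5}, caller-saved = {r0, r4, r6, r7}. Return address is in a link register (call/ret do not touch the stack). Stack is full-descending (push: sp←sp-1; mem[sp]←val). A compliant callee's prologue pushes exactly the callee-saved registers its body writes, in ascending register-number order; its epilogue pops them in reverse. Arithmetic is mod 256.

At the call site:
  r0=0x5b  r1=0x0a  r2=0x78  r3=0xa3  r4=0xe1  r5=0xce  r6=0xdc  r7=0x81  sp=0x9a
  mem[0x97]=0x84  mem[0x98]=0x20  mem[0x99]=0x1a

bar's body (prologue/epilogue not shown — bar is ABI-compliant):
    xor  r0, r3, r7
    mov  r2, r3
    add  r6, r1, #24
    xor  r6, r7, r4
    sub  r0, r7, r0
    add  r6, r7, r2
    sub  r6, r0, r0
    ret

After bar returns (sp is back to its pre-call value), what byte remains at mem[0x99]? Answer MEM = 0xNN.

MEM = 0x78

prologue: push r2 -> mem[0x99]=0x78, sp=0x99
body[0] xor  r0, r3, r7 -> r0=0x22
body[1] mov  r2, r3 -> r2=0xa3
body[2] add  r6, r1, #24 -> r6=0x22
body[3] xor  r6, r7, r4 -> r6=0x60
body[4] sub  r0, r7, r0 -> r0=0x5f
body[5] add  r6, r7, r2 -> r6=0x24
body[6] sub  r6, r0, r0 -> r6=0x00
epilogue: pop r2=0x78, sp=0x9a
prologue pushed ['r2'] at ['0x99']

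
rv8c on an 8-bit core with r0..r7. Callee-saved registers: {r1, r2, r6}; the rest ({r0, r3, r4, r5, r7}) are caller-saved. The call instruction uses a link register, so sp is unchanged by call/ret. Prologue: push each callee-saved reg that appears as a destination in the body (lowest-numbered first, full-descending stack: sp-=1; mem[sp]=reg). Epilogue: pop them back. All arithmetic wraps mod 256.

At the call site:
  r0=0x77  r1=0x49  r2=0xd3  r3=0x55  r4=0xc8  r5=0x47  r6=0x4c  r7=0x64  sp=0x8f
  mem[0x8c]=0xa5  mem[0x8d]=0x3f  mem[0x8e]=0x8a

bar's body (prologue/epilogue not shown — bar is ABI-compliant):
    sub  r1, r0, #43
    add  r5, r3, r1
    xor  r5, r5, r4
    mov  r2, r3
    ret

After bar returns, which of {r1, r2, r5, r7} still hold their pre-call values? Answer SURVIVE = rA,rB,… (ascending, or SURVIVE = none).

prologue: push r1 → mem[0x8e]=0x49, sp=0x8e
prologue: push r2 → mem[0x8d]=0xd3, sp=0x8d
body[0] sub  r1, r0, #43 → r1=0x4c
body[1] add  r5, r3, r1 → r5=0xa1
body[2] xor  r5, r5, r4 → r5=0x69
body[3] mov  r2, r3 → r2=0x55
epilogue: pop r2=0xd3, sp=0x8e
epilogue: pop r1=0x49, sp=0x8f
r1: callee-saved, written=True
r2: callee-saved, written=True
r5: caller-saved, written=True
r7: caller-saved, written=False

SURVIVE = r1,r2,r7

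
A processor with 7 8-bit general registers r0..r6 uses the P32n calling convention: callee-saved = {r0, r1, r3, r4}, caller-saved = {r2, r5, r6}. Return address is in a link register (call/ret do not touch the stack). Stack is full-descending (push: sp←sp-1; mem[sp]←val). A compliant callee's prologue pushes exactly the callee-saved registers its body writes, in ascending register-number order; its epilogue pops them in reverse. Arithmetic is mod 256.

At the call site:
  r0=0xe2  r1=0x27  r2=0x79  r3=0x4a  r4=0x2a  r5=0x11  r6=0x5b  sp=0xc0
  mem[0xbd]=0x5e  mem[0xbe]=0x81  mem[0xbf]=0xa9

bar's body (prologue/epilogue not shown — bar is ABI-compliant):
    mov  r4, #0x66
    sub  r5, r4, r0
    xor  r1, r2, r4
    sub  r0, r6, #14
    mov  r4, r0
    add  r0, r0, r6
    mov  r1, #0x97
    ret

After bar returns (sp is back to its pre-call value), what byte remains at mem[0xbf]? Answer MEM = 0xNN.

prologue: push r0 -> mem[0xbf]=0xe2, sp=0xbf
prologue: push r1 -> mem[0xbe]=0x27, sp=0xbe
prologue: push r4 -> mem[0xbd]=0x2a, sp=0xbd
body[0] mov  r4, #0x66 -> r4=0x66
body[1] sub  r5, r4, r0 -> r5=0x84
body[2] xor  r1, r2, r4 -> r1=0x1f
body[3] sub  r0, r6, #14 -> r0=0x4d
body[4] mov  r4, r0 -> r4=0x4d
body[5] add  r0, r0, r6 -> r0=0xa8
body[6] mov  r1, #0x97 -> r1=0x97
epilogue: pop r4=0x2a, sp=0xbe
epilogue: pop r1=0x27, sp=0xbf
epilogue: pop r0=0xe2, sp=0xc0
prologue pushed ['r0', 'r1', 'r4'] at ['0xbf', '0xbe', '0xbd']

MEM = 0xe2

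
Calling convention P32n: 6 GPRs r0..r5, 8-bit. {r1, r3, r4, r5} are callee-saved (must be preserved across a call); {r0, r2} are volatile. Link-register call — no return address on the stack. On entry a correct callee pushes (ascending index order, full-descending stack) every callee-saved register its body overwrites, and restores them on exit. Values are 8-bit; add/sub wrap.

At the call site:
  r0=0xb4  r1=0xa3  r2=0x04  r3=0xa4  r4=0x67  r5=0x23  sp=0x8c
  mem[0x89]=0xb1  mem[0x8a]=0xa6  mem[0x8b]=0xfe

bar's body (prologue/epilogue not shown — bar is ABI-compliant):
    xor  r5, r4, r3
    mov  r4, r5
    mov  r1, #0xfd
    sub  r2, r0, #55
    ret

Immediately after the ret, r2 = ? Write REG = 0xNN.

prologue: push r1 → mem[0x8b]=0xa3, sp=0x8b
prologue: push r4 → mem[0x8a]=0x67, sp=0x8a
prologue: push r5 → mem[0x89]=0x23, sp=0x89
body[0] xor  r5, r4, r3 → r5=0xc3
body[1] mov  r4, r5 → r4=0xc3
body[2] mov  r1, #0xfd → r1=0xfd
body[3] sub  r2, r0, #55 → r2=0x7d
epilogue: pop r5=0x23, sp=0x8a
epilogue: pop r4=0x67, sp=0x8b
epilogue: pop r1=0xa3, sp=0x8c
r2 is caller-saved → body value

REG = 0x7d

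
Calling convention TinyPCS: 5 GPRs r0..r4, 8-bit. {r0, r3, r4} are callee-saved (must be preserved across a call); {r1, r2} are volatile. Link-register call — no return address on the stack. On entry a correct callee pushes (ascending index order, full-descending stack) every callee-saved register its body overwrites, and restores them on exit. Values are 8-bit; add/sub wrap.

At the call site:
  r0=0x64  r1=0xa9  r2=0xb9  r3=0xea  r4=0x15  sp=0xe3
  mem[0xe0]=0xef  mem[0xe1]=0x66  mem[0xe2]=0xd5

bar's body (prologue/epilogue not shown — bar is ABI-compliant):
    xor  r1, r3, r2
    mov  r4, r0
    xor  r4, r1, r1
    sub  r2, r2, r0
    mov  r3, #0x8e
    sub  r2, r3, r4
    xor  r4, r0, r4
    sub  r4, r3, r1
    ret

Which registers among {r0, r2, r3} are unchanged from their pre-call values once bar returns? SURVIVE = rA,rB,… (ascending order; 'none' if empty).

prologue: push r3 → mem[0xe2]=0xea, sp=0xe2
prologue: push r4 → mem[0xe1]=0x15, sp=0xe1
body[0] xor  r1, r3, r2 → r1=0x53
body[1] mov  r4, r0 → r4=0x64
body[2] xor  r4, r1, r1 → r4=0x00
body[3] sub  r2, r2, r0 → r2=0x55
body[4] mov  r3, #0x8e → r3=0x8e
body[5] sub  r2, r3, r4 → r2=0x8e
body[6] xor  r4, r0, r4 → r4=0x64
body[7] sub  r4, r3, r1 → r4=0x3b
epilogue: pop r4=0x15, sp=0xe2
epilogue: pop r3=0xea, sp=0xe3
r0: callee-saved, written=False
r2: caller-saved, written=True
r3: callee-saved, written=True

SURVIVE = r0,r3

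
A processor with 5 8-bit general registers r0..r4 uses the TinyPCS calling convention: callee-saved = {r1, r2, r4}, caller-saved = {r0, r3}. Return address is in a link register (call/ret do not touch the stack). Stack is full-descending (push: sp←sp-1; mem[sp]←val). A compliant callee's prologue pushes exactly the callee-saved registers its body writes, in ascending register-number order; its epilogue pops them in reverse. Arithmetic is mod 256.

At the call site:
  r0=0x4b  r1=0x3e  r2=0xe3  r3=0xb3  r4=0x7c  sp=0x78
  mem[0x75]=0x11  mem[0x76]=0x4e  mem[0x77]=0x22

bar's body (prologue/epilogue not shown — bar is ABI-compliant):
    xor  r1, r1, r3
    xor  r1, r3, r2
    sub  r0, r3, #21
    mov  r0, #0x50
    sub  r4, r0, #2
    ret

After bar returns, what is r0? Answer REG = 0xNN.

prologue: push r1 → mem[0x77]=0x3e, sp=0x77
prologue: push r4 → mem[0x76]=0x7c, sp=0x76
body[0] xor  r1, r1, r3 → r1=0x8d
body[1] xor  r1, r3, r2 → r1=0x50
body[2] sub  r0, r3, #21 → r0=0x9e
body[3] mov  r0, #0x50 → r0=0x50
body[4] sub  r4, r0, #2 → r4=0x4e
epilogue: pop r4=0x7c, sp=0x77
epilogue: pop r1=0x3e, sp=0x78
r0 is caller-saved → body value

REG = 0x50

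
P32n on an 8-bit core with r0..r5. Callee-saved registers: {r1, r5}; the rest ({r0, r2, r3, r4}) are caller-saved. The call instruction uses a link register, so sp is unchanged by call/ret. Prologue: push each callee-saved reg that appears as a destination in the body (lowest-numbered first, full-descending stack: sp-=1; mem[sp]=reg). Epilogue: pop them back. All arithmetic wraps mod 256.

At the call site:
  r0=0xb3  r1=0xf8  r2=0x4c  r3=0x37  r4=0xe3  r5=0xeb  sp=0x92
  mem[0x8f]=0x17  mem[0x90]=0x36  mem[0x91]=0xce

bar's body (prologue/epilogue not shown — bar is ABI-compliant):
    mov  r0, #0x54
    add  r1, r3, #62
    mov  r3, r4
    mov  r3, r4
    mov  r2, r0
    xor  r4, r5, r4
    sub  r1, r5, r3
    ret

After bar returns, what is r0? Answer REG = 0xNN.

prologue: push r1 → mem[0x91]=0xf8, sp=0x91
body[0] mov  r0, #0x54 → r0=0x54
body[1] add  r1, r3, #62 → r1=0x75
body[2] mov  r3, r4 → r3=0xe3
body[3] mov  r3, r4 → r3=0xe3
body[4] mov  r2, r0 → r2=0x54
body[5] xor  r4, r5, r4 → r4=0x08
body[6] sub  r1, r5, r3 → r1=0x08
epilogue: pop r1=0xf8, sp=0x92
r0 is caller-saved → body value

REG = 0x54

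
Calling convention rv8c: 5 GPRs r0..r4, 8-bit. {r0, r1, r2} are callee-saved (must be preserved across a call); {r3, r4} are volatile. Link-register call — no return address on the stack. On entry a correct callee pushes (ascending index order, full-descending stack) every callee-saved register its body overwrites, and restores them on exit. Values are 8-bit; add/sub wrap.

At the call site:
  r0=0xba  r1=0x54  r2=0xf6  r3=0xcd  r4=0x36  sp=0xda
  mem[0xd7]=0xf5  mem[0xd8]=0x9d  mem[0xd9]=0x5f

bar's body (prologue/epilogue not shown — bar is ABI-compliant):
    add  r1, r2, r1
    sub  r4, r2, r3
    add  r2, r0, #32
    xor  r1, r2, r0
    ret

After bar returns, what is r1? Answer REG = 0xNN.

prologue: push r1 → mem[0xd9]=0x54, sp=0xd9
prologue: push r2 → mem[0xd8]=0xf6, sp=0xd8
body[0] add  r1, r2, r1 → r1=0x4a
body[1] sub  r4, r2, r3 → r4=0x29
body[2] add  r2, r0, #32 → r2=0xda
body[3] xor  r1, r2, r0 → r1=0x60
epilogue: pop r2=0xf6, sp=0xd9
epilogue: pop r1=0x54, sp=0xda
r1 is callee-saved → restored

REG = 0x54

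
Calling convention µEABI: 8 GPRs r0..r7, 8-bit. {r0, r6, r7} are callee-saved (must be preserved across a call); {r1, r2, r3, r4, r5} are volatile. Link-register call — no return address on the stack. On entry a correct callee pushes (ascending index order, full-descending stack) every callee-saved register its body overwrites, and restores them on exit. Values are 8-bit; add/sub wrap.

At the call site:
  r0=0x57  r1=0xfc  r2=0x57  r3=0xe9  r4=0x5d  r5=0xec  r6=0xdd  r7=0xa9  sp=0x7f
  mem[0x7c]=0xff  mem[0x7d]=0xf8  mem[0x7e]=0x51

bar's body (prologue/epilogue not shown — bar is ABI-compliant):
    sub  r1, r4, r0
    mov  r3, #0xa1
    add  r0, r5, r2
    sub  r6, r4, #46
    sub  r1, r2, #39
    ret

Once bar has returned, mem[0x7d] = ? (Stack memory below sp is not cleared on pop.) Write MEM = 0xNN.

MEM = 0xdd

prologue: push r0 → mem[0x7e]=0x57, sp=0x7e
prologue: push r6 → mem[0x7d]=0xdd, sp=0x7d
body[0] sub  r1, r4, r0 → r1=0x06
body[1] mov  r3, #0xa1 → r3=0xa1
body[2] add  r0, r5, r2 → r0=0x43
body[3] sub  r6, r4, #46 → r6=0x2f
body[4] sub  r1, r2, #39 → r1=0x30
epilogue: pop r6=0xdd, sp=0x7e
epilogue: pop r0=0x57, sp=0x7f
prologue pushed ['r0', 'r6'] at ['0x7e', '0x7d']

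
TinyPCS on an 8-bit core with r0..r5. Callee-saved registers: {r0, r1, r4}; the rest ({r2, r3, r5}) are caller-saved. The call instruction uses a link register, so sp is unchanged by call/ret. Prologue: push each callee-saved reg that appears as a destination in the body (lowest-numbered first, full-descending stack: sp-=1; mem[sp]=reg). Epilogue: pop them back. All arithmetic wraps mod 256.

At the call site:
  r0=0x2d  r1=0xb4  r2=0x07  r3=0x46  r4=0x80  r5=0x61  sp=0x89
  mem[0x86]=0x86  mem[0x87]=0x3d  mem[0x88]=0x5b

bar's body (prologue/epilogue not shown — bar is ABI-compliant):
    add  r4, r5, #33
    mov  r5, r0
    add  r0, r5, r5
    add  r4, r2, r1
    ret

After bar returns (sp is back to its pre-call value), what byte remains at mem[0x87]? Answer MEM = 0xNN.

prologue: push r0 -> mem[0x88]=0x2d, sp=0x88
prologue: push r4 -> mem[0x87]=0x80, sp=0x87
body[0] add  r4, r5, #33 -> r4=0x82
body[1] mov  r5, r0 -> r5=0x2d
body[2] add  r0, r5, r5 -> r0=0x5a
body[3] add  r4, r2, r1 -> r4=0xbb
epilogue: pop r4=0x80, sp=0x88
epilogue: pop r0=0x2d, sp=0x89
prologue pushed ['r0', 'r4'] at ['0x88', '0x87']

MEM = 0x80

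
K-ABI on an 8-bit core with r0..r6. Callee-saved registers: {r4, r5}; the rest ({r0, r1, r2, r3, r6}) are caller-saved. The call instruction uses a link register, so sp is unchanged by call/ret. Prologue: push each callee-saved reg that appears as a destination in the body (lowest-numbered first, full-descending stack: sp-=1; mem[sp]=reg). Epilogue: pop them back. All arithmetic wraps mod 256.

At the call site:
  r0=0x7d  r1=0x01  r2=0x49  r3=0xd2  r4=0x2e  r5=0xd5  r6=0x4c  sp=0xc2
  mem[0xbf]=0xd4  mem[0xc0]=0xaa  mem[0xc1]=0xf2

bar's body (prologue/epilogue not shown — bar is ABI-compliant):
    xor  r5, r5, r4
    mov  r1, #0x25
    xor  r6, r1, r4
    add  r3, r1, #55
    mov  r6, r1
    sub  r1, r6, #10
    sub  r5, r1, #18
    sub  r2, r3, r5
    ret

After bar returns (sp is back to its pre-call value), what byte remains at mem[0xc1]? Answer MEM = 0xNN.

prologue: push r5 -> mem[0xc1]=0xd5, sp=0xc1
body[0] xor  r5, r5, r4 -> r5=0xfb
body[1] mov  r1, #0x25 -> r1=0x25
body[2] xor  r6, r1, r4 -> r6=0x0b
body[3] add  r3, r1, #55 -> r3=0x5c
body[4] mov  r6, r1 -> r6=0x25
body[5] sub  r1, r6, #10 -> r1=0x1b
body[6] sub  r5, r1, #18 -> r5=0x09
body[7] sub  r2, r3, r5 -> r2=0x53
epilogue: pop r5=0xd5, sp=0xc2
prologue pushed ['r5'] at ['0xc1']

MEM = 0xd5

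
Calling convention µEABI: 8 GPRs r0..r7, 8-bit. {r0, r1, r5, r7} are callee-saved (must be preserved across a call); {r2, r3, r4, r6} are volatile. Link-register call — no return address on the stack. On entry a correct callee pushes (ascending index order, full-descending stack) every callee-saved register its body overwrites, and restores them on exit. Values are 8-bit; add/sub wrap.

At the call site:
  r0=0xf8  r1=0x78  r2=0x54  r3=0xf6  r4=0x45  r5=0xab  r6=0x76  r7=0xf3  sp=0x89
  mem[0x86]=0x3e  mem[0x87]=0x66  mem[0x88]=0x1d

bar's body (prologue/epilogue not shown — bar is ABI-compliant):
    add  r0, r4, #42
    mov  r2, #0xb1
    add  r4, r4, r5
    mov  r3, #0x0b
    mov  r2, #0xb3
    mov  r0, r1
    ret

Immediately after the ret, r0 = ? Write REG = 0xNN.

prologue: push r0 → mem[0x88]=0xf8, sp=0x88
body[0] add  r0, r4, #42 → r0=0x6f
body[1] mov  r2, #0xb1 → r2=0xb1
body[2] add  r4, r4, r5 → r4=0xf0
body[3] mov  r3, #0x0b → r3=0x0b
body[4] mov  r2, #0xb3 → r2=0xb3
body[5] mov  r0, r1 → r0=0x78
epilogue: pop r0=0xf8, sp=0x89
r0 is callee-saved → restored

REG = 0xf8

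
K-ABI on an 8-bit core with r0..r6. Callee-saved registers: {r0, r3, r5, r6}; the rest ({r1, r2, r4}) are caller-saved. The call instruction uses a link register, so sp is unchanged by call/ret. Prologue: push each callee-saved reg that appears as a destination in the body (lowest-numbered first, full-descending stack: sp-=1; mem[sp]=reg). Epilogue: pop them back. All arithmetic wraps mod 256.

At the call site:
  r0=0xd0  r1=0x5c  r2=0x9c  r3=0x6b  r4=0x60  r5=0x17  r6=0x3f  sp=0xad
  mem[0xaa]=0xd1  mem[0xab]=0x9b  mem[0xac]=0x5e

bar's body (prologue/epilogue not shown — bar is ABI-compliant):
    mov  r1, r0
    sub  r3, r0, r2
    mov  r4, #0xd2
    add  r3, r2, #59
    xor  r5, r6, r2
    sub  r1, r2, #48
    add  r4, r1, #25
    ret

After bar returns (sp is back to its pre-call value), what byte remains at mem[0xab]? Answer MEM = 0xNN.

prologue: push r3 → mem[0xac]=0x6b, sp=0xac
prologue: push r5 → mem[0xab]=0x17, sp=0xab
body[0] mov  r1, r0 → r1=0xd0
body[1] sub  r3, r0, r2 → r3=0x34
body[2] mov  r4, #0xd2 → r4=0xd2
body[3] add  r3, r2, #59 → r3=0xd7
body[4] xor  r5, r6, r2 → r5=0xa3
body[5] sub  r1, r2, #48 → r1=0x6c
body[6] add  r4, r1, #25 → r4=0x85
epilogue: pop r5=0x17, sp=0xac
epilogue: pop r3=0x6b, sp=0xad
prologue pushed ['r3', 'r5'] at ['0xac', '0xab']

MEM = 0x17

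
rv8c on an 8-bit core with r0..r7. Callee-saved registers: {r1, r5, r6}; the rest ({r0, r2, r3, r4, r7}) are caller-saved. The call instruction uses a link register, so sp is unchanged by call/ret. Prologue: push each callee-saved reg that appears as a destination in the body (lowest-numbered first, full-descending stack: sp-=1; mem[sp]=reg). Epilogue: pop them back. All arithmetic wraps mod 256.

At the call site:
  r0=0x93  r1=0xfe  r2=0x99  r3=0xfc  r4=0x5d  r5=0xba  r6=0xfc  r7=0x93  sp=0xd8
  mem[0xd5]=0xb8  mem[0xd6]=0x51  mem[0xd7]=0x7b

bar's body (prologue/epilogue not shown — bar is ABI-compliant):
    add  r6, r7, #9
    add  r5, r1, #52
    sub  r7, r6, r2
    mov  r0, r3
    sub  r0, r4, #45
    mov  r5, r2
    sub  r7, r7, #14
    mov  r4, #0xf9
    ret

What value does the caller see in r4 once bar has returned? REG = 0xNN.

REG = 0xf9

prologue: push r5 -> mem[0xd7]=0xba, sp=0xd7
prologue: push r6 -> mem[0xd6]=0xfc, sp=0xd6
body[0] add  r6, r7, #9 -> r6=0x9c
body[1] add  r5, r1, #52 -> r5=0x32
body[2] sub  r7, r6, r2 -> r7=0x03
body[3] mov  r0, r3 -> r0=0xfc
body[4] sub  r0, r4, #45 -> r0=0x30
body[5] mov  r5, r2 -> r5=0x99
body[6] sub  r7, r7, #14 -> r7=0xf5
body[7] mov  r4, #0xf9 -> r4=0xf9
epilogue: pop r6=0xfc, sp=0xd7
epilogue: pop r5=0xba, sp=0xd8
r4 is caller-saved -> body value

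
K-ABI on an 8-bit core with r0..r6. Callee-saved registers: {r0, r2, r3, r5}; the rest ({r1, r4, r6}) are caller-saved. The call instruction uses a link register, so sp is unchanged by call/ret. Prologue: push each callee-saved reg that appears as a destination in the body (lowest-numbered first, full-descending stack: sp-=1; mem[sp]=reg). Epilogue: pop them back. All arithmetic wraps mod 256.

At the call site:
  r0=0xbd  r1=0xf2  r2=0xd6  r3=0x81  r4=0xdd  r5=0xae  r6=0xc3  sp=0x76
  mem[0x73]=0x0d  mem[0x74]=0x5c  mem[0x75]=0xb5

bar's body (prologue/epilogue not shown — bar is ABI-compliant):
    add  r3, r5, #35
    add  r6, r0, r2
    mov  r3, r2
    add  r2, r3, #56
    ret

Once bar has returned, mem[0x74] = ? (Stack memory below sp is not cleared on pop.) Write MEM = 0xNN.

prologue: push r2 -> mem[0x75]=0xd6, sp=0x75
prologue: push r3 -> mem[0x74]=0x81, sp=0x74
body[0] add  r3, r5, #35 -> r3=0xd1
body[1] add  r6, r0, r2 -> r6=0x93
body[2] mov  r3, r2 -> r3=0xd6
body[3] add  r2, r3, #56 -> r2=0x0e
epilogue: pop r3=0x81, sp=0x75
epilogue: pop r2=0xd6, sp=0x76
prologue pushed ['r2', 'r3'] at ['0x75', '0x74']

MEM = 0x81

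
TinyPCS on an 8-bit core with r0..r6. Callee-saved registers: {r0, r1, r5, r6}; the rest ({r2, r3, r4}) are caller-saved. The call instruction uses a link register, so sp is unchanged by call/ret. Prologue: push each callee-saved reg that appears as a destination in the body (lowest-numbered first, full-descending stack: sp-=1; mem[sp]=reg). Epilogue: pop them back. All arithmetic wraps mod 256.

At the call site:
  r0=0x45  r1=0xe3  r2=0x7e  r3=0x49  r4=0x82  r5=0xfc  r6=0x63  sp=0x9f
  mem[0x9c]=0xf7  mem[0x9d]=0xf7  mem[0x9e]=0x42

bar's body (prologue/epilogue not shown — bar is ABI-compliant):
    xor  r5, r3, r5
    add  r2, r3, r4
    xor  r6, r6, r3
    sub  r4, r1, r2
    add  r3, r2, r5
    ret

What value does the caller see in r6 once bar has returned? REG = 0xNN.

prologue: push r5 -> mem[0x9e]=0xfc, sp=0x9e
prologue: push r6 -> mem[0x9d]=0x63, sp=0x9d
body[0] xor  r5, r3, r5 -> r5=0xb5
body[1] add  r2, r3, r4 -> r2=0xcb
body[2] xor  r6, r6, r3 -> r6=0x2a
body[3] sub  r4, r1, r2 -> r4=0x18
body[4] add  r3, r2, r5 -> r3=0x80
epilogue: pop r6=0x63, sp=0x9e
epilogue: pop r5=0xfc, sp=0x9f
r6 is callee-saved -> restored

REG = 0x63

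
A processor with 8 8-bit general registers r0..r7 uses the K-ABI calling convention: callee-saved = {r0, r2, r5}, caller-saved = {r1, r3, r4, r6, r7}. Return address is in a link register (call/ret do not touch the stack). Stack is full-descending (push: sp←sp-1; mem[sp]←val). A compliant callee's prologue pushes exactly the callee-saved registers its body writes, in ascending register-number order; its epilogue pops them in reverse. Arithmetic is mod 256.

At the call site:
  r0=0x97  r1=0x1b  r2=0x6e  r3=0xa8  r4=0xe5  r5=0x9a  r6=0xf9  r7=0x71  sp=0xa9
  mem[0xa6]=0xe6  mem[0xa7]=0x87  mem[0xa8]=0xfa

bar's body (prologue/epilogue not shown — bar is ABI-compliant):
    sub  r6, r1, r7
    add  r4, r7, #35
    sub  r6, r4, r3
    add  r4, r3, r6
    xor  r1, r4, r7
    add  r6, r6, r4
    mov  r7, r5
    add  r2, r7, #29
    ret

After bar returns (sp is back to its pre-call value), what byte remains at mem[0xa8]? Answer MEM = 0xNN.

MEM = 0x6e

prologue: push r2 → mem[0xa8]=0x6e, sp=0xa8
body[0] sub  r6, r1, r7 → r6=0xaa
body[1] add  r4, r7, #35 → r4=0x94
body[2] sub  r6, r4, r3 → r6=0xec
body[3] add  r4, r3, r6 → r4=0x94
body[4] xor  r1, r4, r7 → r1=0xe5
body[5] add  r6, r6, r4 → r6=0x80
body[6] mov  r7, r5 → r7=0x9a
body[7] add  r2, r7, #29 → r2=0xb7
epilogue: pop r2=0x6e, sp=0xa9
prologue pushed ['r2'] at ['0xa8']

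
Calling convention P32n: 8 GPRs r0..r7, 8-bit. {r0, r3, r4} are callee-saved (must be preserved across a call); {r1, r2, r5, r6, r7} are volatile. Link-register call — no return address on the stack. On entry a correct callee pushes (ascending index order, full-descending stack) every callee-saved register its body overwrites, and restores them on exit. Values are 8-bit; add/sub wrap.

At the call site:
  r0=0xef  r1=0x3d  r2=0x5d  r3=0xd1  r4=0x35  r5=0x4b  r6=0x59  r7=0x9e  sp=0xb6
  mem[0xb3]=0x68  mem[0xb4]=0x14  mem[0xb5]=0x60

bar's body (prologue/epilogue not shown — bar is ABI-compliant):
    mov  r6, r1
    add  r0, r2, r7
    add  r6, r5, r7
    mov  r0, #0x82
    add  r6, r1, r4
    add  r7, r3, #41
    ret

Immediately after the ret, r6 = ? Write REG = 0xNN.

REG = 0x72

prologue: push r0 -> mem[0xb5]=0xef, sp=0xb5
body[0] mov  r6, r1 -> r6=0x3d
body[1] add  r0, r2, r7 -> r0=0xfb
body[2] add  r6, r5, r7 -> r6=0xe9
body[3] mov  r0, #0x82 -> r0=0x82
body[4] add  r6, r1, r4 -> r6=0x72
body[5] add  r7, r3, #41 -> r7=0xfa
epilogue: pop r0=0xef, sp=0xb6
r6 is caller-saved -> body value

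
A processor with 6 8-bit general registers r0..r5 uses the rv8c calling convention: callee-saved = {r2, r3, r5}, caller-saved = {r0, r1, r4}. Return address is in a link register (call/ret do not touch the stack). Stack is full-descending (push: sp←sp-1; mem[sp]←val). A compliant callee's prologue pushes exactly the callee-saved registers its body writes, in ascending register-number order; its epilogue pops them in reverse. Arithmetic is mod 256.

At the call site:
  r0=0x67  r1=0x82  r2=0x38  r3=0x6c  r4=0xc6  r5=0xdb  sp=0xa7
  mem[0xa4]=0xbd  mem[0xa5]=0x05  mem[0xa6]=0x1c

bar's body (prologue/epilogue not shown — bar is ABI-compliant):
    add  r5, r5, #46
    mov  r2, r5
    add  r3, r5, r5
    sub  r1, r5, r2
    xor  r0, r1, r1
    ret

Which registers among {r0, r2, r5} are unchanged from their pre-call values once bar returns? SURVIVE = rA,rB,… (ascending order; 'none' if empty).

SURVIVE = r2,r5

prologue: push r2 -> mem[0xa6]=0x38, sp=0xa6
prologue: push r3 -> mem[0xa5]=0x6c, sp=0xa5
prologue: push r5 -> mem[0xa4]=0xdb, sp=0xa4
body[0] add  r5, r5, #46 -> r5=0x09
body[1] mov  r2, r5 -> r2=0x09
body[2] add  r3, r5, r5 -> r3=0x12
body[3] sub  r1, r5, r2 -> r1=0x00
body[4] xor  r0, r1, r1 -> r0=0x00
epilogue: pop r5=0xdb, sp=0xa5
epilogue: pop r3=0x6c, sp=0xa6
epilogue: pop r2=0x38, sp=0xa7
r0: caller-saved, written=True
r2: callee-saved, written=True
r5: callee-saved, written=True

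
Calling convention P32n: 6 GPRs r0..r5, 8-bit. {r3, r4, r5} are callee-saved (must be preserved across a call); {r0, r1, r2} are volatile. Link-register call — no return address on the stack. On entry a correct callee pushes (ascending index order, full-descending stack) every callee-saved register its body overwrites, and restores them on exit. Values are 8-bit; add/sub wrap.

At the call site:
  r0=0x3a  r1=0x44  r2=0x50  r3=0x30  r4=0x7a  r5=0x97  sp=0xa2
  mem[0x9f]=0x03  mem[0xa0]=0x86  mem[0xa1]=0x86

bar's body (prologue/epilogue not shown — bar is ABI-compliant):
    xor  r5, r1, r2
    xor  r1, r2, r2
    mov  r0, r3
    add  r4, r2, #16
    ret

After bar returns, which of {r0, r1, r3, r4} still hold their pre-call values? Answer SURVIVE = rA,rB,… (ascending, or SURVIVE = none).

prologue: push r4 → mem[0xa1]=0x7a, sp=0xa1
prologue: push r5 → mem[0xa0]=0x97, sp=0xa0
body[0] xor  r5, r1, r2 → r5=0x14
body[1] xor  r1, r2, r2 → r1=0x00
body[2] mov  r0, r3 → r0=0x30
body[3] add  r4, r2, #16 → r4=0x60
epilogue: pop r5=0x97, sp=0xa1
epilogue: pop r4=0x7a, sp=0xa2
r0: caller-saved, written=True
r1: caller-saved, written=True
r3: callee-saved, written=False
r4: callee-saved, written=True

SURVIVE = r3,r4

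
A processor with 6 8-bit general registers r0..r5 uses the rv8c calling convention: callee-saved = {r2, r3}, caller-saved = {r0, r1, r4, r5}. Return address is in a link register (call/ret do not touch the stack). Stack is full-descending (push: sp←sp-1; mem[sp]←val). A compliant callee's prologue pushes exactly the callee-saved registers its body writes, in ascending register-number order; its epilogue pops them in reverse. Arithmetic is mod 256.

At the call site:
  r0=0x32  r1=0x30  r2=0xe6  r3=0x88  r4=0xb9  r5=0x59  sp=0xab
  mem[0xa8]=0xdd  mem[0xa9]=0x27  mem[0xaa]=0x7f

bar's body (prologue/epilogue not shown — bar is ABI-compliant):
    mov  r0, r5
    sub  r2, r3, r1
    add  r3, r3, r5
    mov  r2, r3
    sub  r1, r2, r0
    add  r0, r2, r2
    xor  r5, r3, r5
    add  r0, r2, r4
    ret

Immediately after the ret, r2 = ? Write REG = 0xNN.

REG = 0xe6

prologue: push r2 → mem[0xaa]=0xe6, sp=0xaa
prologue: push r3 → mem[0xa9]=0x88, sp=0xa9
body[0] mov  r0, r5 → r0=0x59
body[1] sub  r2, r3, r1 → r2=0x58
body[2] add  r3, r3, r5 → r3=0xe1
body[3] mov  r2, r3 → r2=0xe1
body[4] sub  r1, r2, r0 → r1=0x88
body[5] add  r0, r2, r2 → r0=0xc2
body[6] xor  r5, r3, r5 → r5=0xb8
body[7] add  r0, r2, r4 → r0=0x9a
epilogue: pop r3=0x88, sp=0xaa
epilogue: pop r2=0xe6, sp=0xab
r2 is callee-saved → restored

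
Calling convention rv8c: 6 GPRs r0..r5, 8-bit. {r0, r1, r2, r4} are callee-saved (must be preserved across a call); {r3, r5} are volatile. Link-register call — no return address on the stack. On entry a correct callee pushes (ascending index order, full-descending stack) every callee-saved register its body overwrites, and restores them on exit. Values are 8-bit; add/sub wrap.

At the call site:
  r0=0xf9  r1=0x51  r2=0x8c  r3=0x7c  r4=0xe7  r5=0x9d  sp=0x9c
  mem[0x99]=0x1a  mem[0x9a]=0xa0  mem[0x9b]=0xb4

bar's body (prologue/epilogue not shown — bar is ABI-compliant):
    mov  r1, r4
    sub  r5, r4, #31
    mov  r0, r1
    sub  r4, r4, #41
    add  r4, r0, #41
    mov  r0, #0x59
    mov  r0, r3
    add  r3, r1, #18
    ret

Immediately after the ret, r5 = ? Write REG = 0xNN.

prologue: push r0 → mem[0x9b]=0xf9, sp=0x9b
prologue: push r1 → mem[0x9a]=0x51, sp=0x9a
prologue: push r4 → mem[0x99]=0xe7, sp=0x99
body[0] mov  r1, r4 → r1=0xe7
body[1] sub  r5, r4, #31 → r5=0xc8
body[2] mov  r0, r1 → r0=0xe7
body[3] sub  r4, r4, #41 → r4=0xbe
body[4] add  r4, r0, #41 → r4=0x10
body[5] mov  r0, #0x59 → r0=0x59
body[6] mov  r0, r3 → r0=0x7c
body[7] add  r3, r1, #18 → r3=0xf9
epilogue: pop r4=0xe7, sp=0x9a
epilogue: pop r1=0x51, sp=0x9b
epilogue: pop r0=0xf9, sp=0x9c
r5 is caller-saved → body value

REG = 0xc8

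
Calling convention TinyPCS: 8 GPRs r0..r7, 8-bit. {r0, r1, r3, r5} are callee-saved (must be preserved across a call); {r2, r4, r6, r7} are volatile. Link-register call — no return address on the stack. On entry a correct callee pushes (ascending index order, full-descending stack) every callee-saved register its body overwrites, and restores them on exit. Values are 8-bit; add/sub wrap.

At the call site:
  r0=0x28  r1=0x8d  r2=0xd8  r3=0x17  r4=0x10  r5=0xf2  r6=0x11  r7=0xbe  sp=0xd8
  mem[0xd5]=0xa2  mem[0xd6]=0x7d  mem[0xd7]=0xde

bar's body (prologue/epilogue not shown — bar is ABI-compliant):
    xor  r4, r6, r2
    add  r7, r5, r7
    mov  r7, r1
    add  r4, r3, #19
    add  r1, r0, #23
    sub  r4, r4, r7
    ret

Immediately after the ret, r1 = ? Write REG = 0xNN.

prologue: push r1 -> mem[0xd7]=0x8d, sp=0xd7
body[0] xor  r4, r6, r2 -> r4=0xc9
body[1] add  r7, r5, r7 -> r7=0xb0
body[2] mov  r7, r1 -> r7=0x8d
body[3] add  r4, r3, #19 -> r4=0x2a
body[4] add  r1, r0, #23 -> r1=0x3f
body[5] sub  r4, r4, r7 -> r4=0x9d
epilogue: pop r1=0x8d, sp=0xd8
r1 is callee-saved -> restored

REG = 0x8d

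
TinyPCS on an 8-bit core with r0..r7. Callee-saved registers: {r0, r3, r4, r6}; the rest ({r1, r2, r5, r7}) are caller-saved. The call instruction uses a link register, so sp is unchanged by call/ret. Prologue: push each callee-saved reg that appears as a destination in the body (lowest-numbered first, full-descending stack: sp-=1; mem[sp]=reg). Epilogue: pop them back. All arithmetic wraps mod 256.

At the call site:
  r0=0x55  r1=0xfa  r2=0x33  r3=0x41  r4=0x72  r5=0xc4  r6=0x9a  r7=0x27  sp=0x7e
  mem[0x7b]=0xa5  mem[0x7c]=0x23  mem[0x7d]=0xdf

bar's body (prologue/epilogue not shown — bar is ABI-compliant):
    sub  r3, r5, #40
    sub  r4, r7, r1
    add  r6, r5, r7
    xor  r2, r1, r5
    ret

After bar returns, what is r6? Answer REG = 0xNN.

prologue: push r3 -> mem[0x7d]=0x41, sp=0x7d
prologue: push r4 -> mem[0x7c]=0x72, sp=0x7c
prologue: push r6 -> mem[0x7b]=0x9a, sp=0x7b
body[0] sub  r3, r5, #40 -> r3=0x9c
body[1] sub  r4, r7, r1 -> r4=0x2d
body[2] add  r6, r5, r7 -> r6=0xeb
body[3] xor  r2, r1, r5 -> r2=0x3e
epilogue: pop r6=0x9a, sp=0x7c
epilogue: pop r4=0x72, sp=0x7d
epilogue: pop r3=0x41, sp=0x7e
r6 is callee-saved -> restored

REG = 0x9a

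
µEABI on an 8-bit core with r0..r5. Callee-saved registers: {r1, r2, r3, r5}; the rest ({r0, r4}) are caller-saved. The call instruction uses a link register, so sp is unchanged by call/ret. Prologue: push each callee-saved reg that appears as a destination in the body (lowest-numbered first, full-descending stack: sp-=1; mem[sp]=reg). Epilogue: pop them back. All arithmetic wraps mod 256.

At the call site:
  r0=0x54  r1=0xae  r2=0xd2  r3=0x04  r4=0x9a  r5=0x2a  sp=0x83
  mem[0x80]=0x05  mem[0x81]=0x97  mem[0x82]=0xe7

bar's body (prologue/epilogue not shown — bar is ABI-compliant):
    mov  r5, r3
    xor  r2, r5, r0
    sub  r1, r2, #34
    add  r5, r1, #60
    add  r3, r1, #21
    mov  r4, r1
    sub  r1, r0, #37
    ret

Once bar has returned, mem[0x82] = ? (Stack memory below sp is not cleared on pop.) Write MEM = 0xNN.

MEM = 0xae

prologue: push r1 → mem[0x82]=0xae, sp=0x82
prologue: push r2 → mem[0x81]=0xd2, sp=0x81
prologue: push r3 → mem[0x80]=0x04, sp=0x80
prologue: push r5 → mem[0x7f]=0x2a, sp=0x7f
body[0] mov  r5, r3 → r5=0x04
body[1] xor  r2, r5, r0 → r2=0x50
body[2] sub  r1, r2, #34 → r1=0x2e
body[3] add  r5, r1, #60 → r5=0x6a
body[4] add  r3, r1, #21 → r3=0x43
body[5] mov  r4, r1 → r4=0x2e
body[6] sub  r1, r0, #37 → r1=0x2f
epilogue: pop r5=0x2a, sp=0x80
epilogue: pop r3=0x04, sp=0x81
epilogue: pop r2=0xd2, sp=0x82
epilogue: pop r1=0xae, sp=0x83
prologue pushed ['r1', 'r2', 'r3', 'r5'] at ['0x82', '0x81', '0x80', '0x7f']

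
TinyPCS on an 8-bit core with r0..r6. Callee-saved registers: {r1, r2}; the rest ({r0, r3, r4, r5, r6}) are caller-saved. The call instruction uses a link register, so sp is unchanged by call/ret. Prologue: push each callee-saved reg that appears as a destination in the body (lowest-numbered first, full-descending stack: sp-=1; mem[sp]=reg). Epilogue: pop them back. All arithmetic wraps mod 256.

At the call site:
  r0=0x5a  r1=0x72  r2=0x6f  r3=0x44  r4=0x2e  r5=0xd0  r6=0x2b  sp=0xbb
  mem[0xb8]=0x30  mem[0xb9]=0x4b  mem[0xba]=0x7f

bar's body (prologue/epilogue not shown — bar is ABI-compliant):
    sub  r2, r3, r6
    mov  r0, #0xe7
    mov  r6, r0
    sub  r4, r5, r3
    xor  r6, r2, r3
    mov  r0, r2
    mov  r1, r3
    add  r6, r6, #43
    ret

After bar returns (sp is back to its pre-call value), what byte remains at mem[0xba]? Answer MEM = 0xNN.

MEM = 0x72

prologue: push r1 -> mem[0xba]=0x72, sp=0xba
prologue: push r2 -> mem[0xb9]=0x6f, sp=0xb9
body[0] sub  r2, r3, r6 -> r2=0x19
body[1] mov  r0, #0xe7 -> r0=0xe7
body[2] mov  r6, r0 -> r6=0xe7
body[3] sub  r4, r5, r3 -> r4=0x8c
body[4] xor  r6, r2, r3 -> r6=0x5d
body[5] mov  r0, r2 -> r0=0x19
body[6] mov  r1, r3 -> r1=0x44
body[7] add  r6, r6, #43 -> r6=0x88
epilogue: pop r2=0x6f, sp=0xba
epilogue: pop r1=0x72, sp=0xbb
prologue pushed ['r1', 'r2'] at ['0xba', '0xb9']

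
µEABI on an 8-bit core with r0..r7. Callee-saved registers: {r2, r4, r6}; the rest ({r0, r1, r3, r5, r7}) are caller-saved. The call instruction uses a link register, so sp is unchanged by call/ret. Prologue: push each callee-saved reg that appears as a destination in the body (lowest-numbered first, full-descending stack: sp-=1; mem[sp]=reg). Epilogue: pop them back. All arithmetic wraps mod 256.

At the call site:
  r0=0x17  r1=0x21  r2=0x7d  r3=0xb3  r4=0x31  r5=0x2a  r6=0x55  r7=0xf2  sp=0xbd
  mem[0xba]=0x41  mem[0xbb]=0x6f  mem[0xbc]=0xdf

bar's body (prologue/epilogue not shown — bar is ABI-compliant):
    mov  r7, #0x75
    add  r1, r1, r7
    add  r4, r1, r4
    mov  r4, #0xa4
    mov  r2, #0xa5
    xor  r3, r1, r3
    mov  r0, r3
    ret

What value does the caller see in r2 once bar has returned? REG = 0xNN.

prologue: push r2 -> mem[0xbc]=0x7d, sp=0xbc
prologue: push r4 -> mem[0xbb]=0x31, sp=0xbb
body[0] mov  r7, #0x75 -> r7=0x75
body[1] add  r1, r1, r7 -> r1=0x96
body[2] add  r4, r1, r4 -> r4=0xc7
body[3] mov  r4, #0xa4 -> r4=0xa4
body[4] mov  r2, #0xa5 -> r2=0xa5
body[5] xor  r3, r1, r3 -> r3=0x25
body[6] mov  r0, r3 -> r0=0x25
epilogue: pop r4=0x31, sp=0xbc
epilogue: pop r2=0x7d, sp=0xbd
r2 is callee-saved -> restored

REG = 0x7d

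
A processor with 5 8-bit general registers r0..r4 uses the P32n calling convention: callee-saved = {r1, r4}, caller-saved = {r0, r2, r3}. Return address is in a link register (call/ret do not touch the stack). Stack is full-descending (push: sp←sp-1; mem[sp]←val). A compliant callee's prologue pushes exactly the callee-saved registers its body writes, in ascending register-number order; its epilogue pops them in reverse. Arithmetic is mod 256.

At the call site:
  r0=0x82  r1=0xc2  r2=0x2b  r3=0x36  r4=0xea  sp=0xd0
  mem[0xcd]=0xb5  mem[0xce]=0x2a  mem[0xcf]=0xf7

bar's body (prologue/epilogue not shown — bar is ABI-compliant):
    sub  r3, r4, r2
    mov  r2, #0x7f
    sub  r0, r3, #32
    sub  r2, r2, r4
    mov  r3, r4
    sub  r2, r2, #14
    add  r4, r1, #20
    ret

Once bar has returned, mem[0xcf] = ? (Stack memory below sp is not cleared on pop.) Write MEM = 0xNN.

prologue: push r4 → mem[0xcf]=0xea, sp=0xcf
body[0] sub  r3, r4, r2 → r3=0xbf
body[1] mov  r2, #0x7f → r2=0x7f
body[2] sub  r0, r3, #32 → r0=0x9f
body[3] sub  r2, r2, r4 → r2=0x95
body[4] mov  r3, r4 → r3=0xea
body[5] sub  r2, r2, #14 → r2=0x87
body[6] add  r4, r1, #20 → r4=0xd6
epilogue: pop r4=0xea, sp=0xd0
prologue pushed ['r4'] at ['0xcf']

MEM = 0xea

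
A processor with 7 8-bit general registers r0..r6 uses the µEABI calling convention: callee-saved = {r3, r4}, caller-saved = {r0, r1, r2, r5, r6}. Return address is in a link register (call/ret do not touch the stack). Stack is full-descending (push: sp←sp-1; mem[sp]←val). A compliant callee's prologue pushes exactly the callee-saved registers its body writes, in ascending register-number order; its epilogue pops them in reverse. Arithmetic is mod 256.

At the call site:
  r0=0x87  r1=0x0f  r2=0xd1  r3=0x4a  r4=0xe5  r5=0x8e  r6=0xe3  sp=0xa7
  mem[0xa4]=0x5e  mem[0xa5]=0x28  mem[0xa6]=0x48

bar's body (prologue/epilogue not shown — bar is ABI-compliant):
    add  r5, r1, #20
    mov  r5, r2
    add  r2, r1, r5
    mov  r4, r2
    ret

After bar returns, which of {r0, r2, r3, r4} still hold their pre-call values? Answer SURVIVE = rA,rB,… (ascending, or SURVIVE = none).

prologue: push r4 → mem[0xa6]=0xe5, sp=0xa6
body[0] add  r5, r1, #20 → r5=0x23
body[1] mov  r5, r2 → r5=0xd1
body[2] add  r2, r1, r5 → r2=0xe0
body[3] mov  r4, r2 → r4=0xe0
epilogue: pop r4=0xe5, sp=0xa7
r0: caller-saved, written=False
r2: caller-saved, written=True
r3: callee-saved, written=False
r4: callee-saved, written=True

SURVIVE = r0,r3,r4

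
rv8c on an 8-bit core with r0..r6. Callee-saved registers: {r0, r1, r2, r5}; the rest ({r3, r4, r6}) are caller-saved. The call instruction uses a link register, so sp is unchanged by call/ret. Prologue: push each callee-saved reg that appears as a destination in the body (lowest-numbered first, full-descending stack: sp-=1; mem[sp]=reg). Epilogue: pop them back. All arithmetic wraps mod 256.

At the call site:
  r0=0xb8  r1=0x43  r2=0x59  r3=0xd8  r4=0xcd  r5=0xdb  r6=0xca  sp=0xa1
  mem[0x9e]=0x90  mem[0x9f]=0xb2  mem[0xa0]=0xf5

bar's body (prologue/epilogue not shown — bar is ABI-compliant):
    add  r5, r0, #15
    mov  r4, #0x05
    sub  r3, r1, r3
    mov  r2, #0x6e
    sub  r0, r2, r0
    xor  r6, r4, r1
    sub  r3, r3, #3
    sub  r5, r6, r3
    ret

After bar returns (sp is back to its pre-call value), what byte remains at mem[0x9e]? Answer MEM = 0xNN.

MEM = 0xdb

prologue: push r0 → mem[0xa0]=0xb8, sp=0xa0
prologue: push r2 → mem[0x9f]=0x59, sp=0x9f
prologue: push r5 → mem[0x9e]=0xdb, sp=0x9e
body[0] add  r5, r0, #15 → r5=0xc7
body[1] mov  r4, #0x05 → r4=0x05
body[2] sub  r3, r1, r3 → r3=0x6b
body[3] mov  r2, #0x6e → r2=0x6e
body[4] sub  r0, r2, r0 → r0=0xb6
body[5] xor  r6, r4, r1 → r6=0x46
body[6] sub  r3, r3, #3 → r3=0x68
body[7] sub  r5, r6, r3 → r5=0xde
epilogue: pop r5=0xdb, sp=0x9f
epilogue: pop r2=0x59, sp=0xa0
epilogue: pop r0=0xb8, sp=0xa1
prologue pushed ['r0', 'r2', 'r5'] at ['0xa0', '0x9f', '0x9e']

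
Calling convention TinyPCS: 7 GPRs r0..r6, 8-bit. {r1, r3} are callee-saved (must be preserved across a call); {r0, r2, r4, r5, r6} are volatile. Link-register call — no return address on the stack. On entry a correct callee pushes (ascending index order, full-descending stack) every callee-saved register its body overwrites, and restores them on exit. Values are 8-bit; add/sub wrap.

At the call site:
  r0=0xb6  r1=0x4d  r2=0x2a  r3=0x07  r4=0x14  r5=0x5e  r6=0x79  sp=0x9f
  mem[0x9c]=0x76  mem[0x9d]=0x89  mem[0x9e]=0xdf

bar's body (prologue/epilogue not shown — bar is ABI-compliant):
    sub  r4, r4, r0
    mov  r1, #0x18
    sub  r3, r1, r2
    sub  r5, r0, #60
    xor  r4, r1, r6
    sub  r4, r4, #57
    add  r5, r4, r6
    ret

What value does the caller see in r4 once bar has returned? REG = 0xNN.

prologue: push r1 → mem[0x9e]=0x4d, sp=0x9e
prologue: push r3 → mem[0x9d]=0x07, sp=0x9d
body[0] sub  r4, r4, r0 → r4=0x5e
body[1] mov  r1, #0x18 → r1=0x18
body[2] sub  r3, r1, r2 → r3=0xee
body[3] sub  r5, r0, #60 → r5=0x7a
body[4] xor  r4, r1, r6 → r4=0x61
body[5] sub  r4, r4, #57 → r4=0x28
body[6] add  r5, r4, r6 → r5=0xa1
epilogue: pop r3=0x07, sp=0x9e
epilogue: pop r1=0x4d, sp=0x9f
r4 is caller-saved → body value

REG = 0x28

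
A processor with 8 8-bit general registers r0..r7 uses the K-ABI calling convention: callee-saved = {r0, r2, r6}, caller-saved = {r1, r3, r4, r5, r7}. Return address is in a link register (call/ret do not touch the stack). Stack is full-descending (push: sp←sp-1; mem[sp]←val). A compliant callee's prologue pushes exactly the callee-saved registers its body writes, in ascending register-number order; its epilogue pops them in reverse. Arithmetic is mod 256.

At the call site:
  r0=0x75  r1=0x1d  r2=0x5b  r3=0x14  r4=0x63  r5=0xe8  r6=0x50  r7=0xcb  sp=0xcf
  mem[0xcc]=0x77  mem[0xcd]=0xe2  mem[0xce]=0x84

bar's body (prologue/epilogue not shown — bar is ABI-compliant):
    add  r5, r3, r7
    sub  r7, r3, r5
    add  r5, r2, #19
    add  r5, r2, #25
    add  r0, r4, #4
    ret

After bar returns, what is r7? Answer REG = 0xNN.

prologue: push r0 → mem[0xce]=0x75, sp=0xce
body[0] add  r5, r3, r7 → r5=0xdf
body[1] sub  r7, r3, r5 → r7=0x35
body[2] add  r5, r2, #19 → r5=0x6e
body[3] add  r5, r2, #25 → r5=0x74
body[4] add  r0, r4, #4 → r0=0x67
epilogue: pop r0=0x75, sp=0xcf
r7 is caller-saved → body value

REG = 0x35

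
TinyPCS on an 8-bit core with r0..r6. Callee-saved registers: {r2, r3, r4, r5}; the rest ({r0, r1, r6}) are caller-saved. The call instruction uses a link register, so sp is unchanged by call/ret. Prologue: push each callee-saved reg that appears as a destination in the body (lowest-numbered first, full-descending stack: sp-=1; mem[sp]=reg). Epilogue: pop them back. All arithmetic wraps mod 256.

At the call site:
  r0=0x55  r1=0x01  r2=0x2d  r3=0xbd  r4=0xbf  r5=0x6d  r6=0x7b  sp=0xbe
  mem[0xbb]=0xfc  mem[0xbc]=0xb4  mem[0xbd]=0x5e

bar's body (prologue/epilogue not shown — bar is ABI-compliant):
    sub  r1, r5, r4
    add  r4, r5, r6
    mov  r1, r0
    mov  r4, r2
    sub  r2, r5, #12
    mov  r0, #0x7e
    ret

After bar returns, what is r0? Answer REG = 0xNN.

prologue: push r2 → mem[0xbd]=0x2d, sp=0xbd
prologue: push r4 → mem[0xbc]=0xbf, sp=0xbc
body[0] sub  r1, r5, r4 → r1=0xae
body[1] add  r4, r5, r6 → r4=0xe8
body[2] mov  r1, r0 → r1=0x55
body[3] mov  r4, r2 → r4=0x2d
body[4] sub  r2, r5, #12 → r2=0x61
body[5] mov  r0, #0x7e → r0=0x7e
epilogue: pop r4=0xbf, sp=0xbd
epilogue: pop r2=0x2d, sp=0xbe
r0 is caller-saved → body value

REG = 0x7e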